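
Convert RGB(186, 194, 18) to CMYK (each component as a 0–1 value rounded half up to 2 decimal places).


R'=186/255≈0.7294, G'=194/255≈0.7608, B'=18/255≈0.0706
K = 1 - max(R',G',B') = 1 - 194/255 = 61/255 = 0.23921… → 0.24
(1-R'-K)/(1-K) simplifies to (max-R)/max with max = 194:
C = (194-186)/194 = 8/194 = 0.04123… → 0.04
M = (194-194)/194 = 0/194 = 0 → 0.00
Y = (194-18)/194 = 176/194 = 0.90721… → 0.91
= CMYK(0.04, 0.00, 0.91, 0.24)


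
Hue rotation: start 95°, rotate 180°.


New hue = (H + rotation) mod 360
New hue = (95 + 180) mod 360
= 275 mod 360
= 275°


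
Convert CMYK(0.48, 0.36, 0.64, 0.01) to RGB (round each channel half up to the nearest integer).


R = 255 × (1-C) × (1-K) = 255 × 0.52 × 0.99 = 131.274 → 131
G = 255 × (1-M) × (1-K) = 255 × 0.64 × 0.99 = 161.568 → 162
B = 255 × (1-Y) × (1-K) = 255 × 0.36 × 0.99 = 90.882 → 91
= RGB(131, 162, 91)


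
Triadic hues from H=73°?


Triadic: equally spaced at 120° intervals
H1 = 73°
H2 = (73 + 120) mod 360 = 193°
H3 = (73 + 240) mod 360 = 313°
Triadic = 73°, 193°, 313°


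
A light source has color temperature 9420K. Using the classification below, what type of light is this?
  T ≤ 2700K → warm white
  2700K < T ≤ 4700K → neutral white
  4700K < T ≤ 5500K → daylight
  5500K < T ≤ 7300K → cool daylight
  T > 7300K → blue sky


Temperature: 9420K
9420K > 7300K → blue sky
Classification: blue sky


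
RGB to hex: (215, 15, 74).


R = 215 → D7 (hex)
G = 15 → 0F (hex)
B = 74 → 4A (hex)
Hex = #D70F4A


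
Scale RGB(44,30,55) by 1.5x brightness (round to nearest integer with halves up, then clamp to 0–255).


Multiply each channel by 1.5, round half up, clamp to [0, 255]
R: 44×1.5 = 66
G: 30×1.5 = 45
B: 55×1.5 = 82.5 → round → 83
= RGB(66, 45, 83)


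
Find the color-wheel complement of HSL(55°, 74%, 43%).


Complement = opposite side of color wheel = hue + 180°
H' = (55 + 180) mod 360 = 235°
S and L unchanged.
= HSL(235°, 74%, 43%)


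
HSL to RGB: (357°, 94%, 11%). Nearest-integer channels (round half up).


H=357°, S=0.94, L=0.11
C = (1-|2L-1|)×S = (1-|-0.78|)×0.94 = 0.2068
H' = H/60 = 357/60 ≈ 5.9500; X = C×(1-|H' mod 2 - 1|) = 0.01034
m = L - C/2 = 0.11 - 0.1034 = 0.0066
Sector ⌊H'⌋ = 5 → (R',G',B') = (0.2068, 0.0, 0.01034)
RGB = ((R'+m)×255, (G'+m)×255, (B'+m)×255) = (54.417, 1.683, 4.3197)
Round half up → RGB(54, 2, 4)


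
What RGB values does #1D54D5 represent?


1D → 29 (R)
54 → 84 (G)
D5 → 213 (B)
= RGB(29, 84, 213)


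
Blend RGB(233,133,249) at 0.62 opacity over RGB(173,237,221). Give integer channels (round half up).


C = α×F + (1-α)×B, with 1-α = 0.38
R: 0.62×233 + 0.38×173 = 144.46 + 65.74 = 210.20 → 210
G: 0.62×133 + 0.38×237 = 82.46 + 90.06 = 172.52 → 173
B: 0.62×249 + 0.38×221 = 154.38 + 83.98 = 238.36 → 238
= RGB(210, 173, 238)


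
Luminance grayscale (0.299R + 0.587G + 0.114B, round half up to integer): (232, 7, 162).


Gray = 0.299×R + 0.587×G + 0.114×B
Gray = 0.299×232 + 0.587×7 + 0.114×162
Gray = 69.368 + 4.109 + 18.468
Gray = 91.945 → round half up → 92
Gray = 92


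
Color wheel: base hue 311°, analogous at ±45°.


Base hue: 311°
Left analog: (311 - 45) mod 360 = 266°
Right analog: (311 + 45) mod 360 = 356°
Analogous hues = 266° and 356°


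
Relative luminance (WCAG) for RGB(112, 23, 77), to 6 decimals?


Linearize each channel (sRGB transfer function): c = v/255; c_lin = c/12.92 if c ≤ 0.04045, else ((c+0.055)/1.055)^2.4
  R: 112/255 ≈ 0.439216 > 0.04045 → ((0.439216+0.055)/1.055)^2.4 ≈ 0.162029
  G: 23/255 ≈ 0.090196 > 0.04045 → ((0.090196+0.055)/1.055)^2.4 ≈ 0.008568
  B: 77/255 ≈ 0.301961 > 0.04045 → ((0.301961+0.055)/1.055)^2.4 ≈ 0.074214
R_lin = 0.162029, G_lin = 0.008568, B_lin = 0.074214
L = 0.2126×R + 0.7152×G + 0.0722×B
L = 0.2126×0.162029 + 0.7152×0.008568 + 0.0722×0.074214
L ≈ 0.045934


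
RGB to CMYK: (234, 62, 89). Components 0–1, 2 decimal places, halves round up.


R'=234/255≈0.9176, G'=62/255≈0.2431, B'=89/255≈0.3490
K = 1 - max(R',G',B') = 1 - 234/255 = 21/255 = 0.08235… → 0.08
(1-R'-K)/(1-K) simplifies to (max-R)/max with max = 234:
C = (234-234)/234 = 0/234 = 0 → 0.00
M = (234-62)/234 = 172/234 = 0.73504… → 0.74
Y = (234-89)/234 = 145/234 = 0.61965… → 0.62
= CMYK(0.00, 0.74, 0.62, 0.08)


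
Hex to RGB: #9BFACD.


9B → 155 (R)
FA → 250 (G)
CD → 205 (B)
= RGB(155, 250, 205)


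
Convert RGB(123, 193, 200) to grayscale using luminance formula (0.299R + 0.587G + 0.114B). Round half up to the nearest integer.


Gray = 0.299×R + 0.587×G + 0.114×B
Gray = 0.299×123 + 0.587×193 + 0.114×200
Gray = 36.777 + 113.291 + 22.800
Gray = 172.868 → round half up → 173
Gray = 173


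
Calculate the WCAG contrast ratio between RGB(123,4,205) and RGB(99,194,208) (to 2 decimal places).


Linearize each sRGB channel c=v/255: c/12.92 if c ≤ 0.04045 else ((c+0.055)/1.055)^2.4
L = 0.2126×R_lin + 0.7152×G_lin + 0.0722×B_lin
Color 1 (123,4,205):
  R=123: 123/255≈0.4824 > 0.04045 → ((0.4824+0.055)/1.055)^2.4 ≈ 0.19807
  G=4: 4/255≈0.0157 ≤ 0.04045 → 0.0157/12.92 ≈ 0.00121
  B=205: 205/255≈0.8039 > 0.04045 → ((0.8039+0.055)/1.055)^2.4 ≈ 0.61050
  L1 = 0.2126×0.19807 + 0.7152×0.00121 + 0.0722×0.61050 ≈ 0.08706
Color 2 (99,194,208):
  R=99: 99/255≈0.3882 > 0.04045 → ((0.3882+0.055)/1.055)^2.4 ≈ 0.12477
  G=194: 194/255≈0.7608 > 0.04045 → ((0.7608+0.055)/1.055)^2.4 ≈ 0.53948
  B=208: 208/255≈0.8157 > 0.04045 → ((0.8157+0.055)/1.055)^2.4 ≈ 0.63076
  L2 = 0.2126×0.12477 + 0.7152×0.53948 + 0.0722×0.63076 ≈ 0.45790
Lighter = 0.45790, Darker = 0.08706
Ratio = (L_lighter + 0.05) / (L_darker + 0.05)
Ratio = (0.45790 + 0.05) / (0.08706 + 0.05) = 0.50790 / 0.13706 ≈ 3.7058
Ratio ≈ 3.71:1


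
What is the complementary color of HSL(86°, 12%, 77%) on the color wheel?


Complement = opposite side of color wheel = hue + 180°
H' = (86 + 180) mod 360 = 266°
S and L unchanged.
= HSL(266°, 12%, 77%)


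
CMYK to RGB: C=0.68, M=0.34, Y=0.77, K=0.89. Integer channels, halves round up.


R = 255 × (1-C) × (1-K) = 255 × 0.32 × 0.11 = 8.976 → 9
G = 255 × (1-M) × (1-K) = 255 × 0.66 × 0.11 = 18.513 → 19
B = 255 × (1-Y) × (1-K) = 255 × 0.23 × 0.11 = 6.4515 → 6
= RGB(9, 19, 6)


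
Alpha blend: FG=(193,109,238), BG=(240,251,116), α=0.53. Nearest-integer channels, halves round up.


C = α×F + (1-α)×B, with 1-α = 0.47
R: 0.53×193 + 0.47×240 = 102.29 + 112.80 = 215.09 → 215
G: 0.53×109 + 0.47×251 = 57.77 + 117.97 = 175.74 → 176
B: 0.53×238 + 0.47×116 = 126.14 + 54.52 = 180.66 → 181
= RGB(215, 176, 181)


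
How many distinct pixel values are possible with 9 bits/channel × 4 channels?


Total bits = 9 bits/channel × 4 channels = 36 bits
Distinct pixel values = 2^36
= 68,719,476,736 pixel values


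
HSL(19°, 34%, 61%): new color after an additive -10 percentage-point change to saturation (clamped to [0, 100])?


Original S = 34%
Adjustment = -10 percentage points
New S = 34 + (-10) = 24
Clamp to [0, 100] → 24
= HSL(19°, 24%, 61%)


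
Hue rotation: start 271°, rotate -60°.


New hue = (H + rotation) mod 360
New hue = (271 -60) mod 360
= 211 mod 360
= 211°


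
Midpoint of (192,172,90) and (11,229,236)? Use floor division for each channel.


Midpoint: each channel = ⌊(C₁+C₂)/2⌋
R: ⌊(192+11)/2⌋ = 101
G: ⌊(172+229)/2⌋ = 200
B: ⌊(90+236)/2⌋ = 163
= RGB(101, 200, 163)


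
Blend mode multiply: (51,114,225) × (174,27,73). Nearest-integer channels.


Multiply: C = A×B/255, rounded to nearest integer
R: 51×174/255 = 8874/255 ≈ 34.800 → 35
G: 114×27/255 = 3078/255 ≈ 12.071 → 12
B: 225×73/255 = 16425/255 ≈ 64.412 → 64
= RGB(35, 12, 64)


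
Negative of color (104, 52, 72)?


Invert: (255-R, 255-G, 255-B)
R: 255-104 = 151
G: 255-52 = 203
B: 255-72 = 183
= RGB(151, 203, 183)


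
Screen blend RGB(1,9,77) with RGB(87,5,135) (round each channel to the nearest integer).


Screen: C = 255 - (255-A)×(255-B)/255, rounded to nearest integer
R: 255 - (255-1)×(255-87)/255 = 255 - 42672/255 ≈ 255 - 167.341 = 87.659 → 88
G: 255 - (255-9)×(255-5)/255 = 255 - 61500/255 ≈ 255 - 241.176 = 13.824 → 14
B: 255 - (255-77)×(255-135)/255 = 255 - 21360/255 ≈ 255 - 83.765 = 171.235 → 171
= RGB(88, 14, 171)


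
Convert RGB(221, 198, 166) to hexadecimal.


R = 221 → DD (hex)
G = 198 → C6 (hex)
B = 166 → A6 (hex)
Hex = #DDC6A6


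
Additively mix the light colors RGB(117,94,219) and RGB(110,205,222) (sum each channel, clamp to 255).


Additive: each channel = min(255, C₁+C₂)
R: 117+110 = 227 → 227
G: 94+205 = 299 → 255
B: 219+222 = 441 → 255
= RGB(227, 255, 255)


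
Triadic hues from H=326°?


Triadic: equally spaced at 120° intervals
H1 = 326°
H2 = (326 + 120) mod 360 = 86°
H3 = (326 + 240) mod 360 = 206°
Triadic = 326°, 86°, 206°


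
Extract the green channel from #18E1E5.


Color: #18E1E5
R = 18 = 24
G = E1 = 225
B = E5 = 229
Green = 225


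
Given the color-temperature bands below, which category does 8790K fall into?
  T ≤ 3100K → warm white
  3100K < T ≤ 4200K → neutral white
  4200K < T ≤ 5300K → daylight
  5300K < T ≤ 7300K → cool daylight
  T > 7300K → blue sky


Temperature: 8790K
8790K > 7300K → blue sky
Classification: blue sky


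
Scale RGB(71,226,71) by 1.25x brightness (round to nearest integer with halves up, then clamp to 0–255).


Multiply each channel by 1.25, round half up, clamp to [0, 255]
R: 71×1.25 = 88.75 → round → 89
G: 226×1.25 = 282.5 → round → 283 → clamp → 255
B: 71×1.25 = 88.75 → round → 89
= RGB(89, 255, 89)


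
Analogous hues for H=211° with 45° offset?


Base hue: 211°
Left analog: (211 - 45) mod 360 = 166°
Right analog: (211 + 45) mod 360 = 256°
Analogous hues = 166° and 256°


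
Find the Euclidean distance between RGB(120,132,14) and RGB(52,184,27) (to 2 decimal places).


d = √[(R₁-R₂)² + (G₁-G₂)² + (B₁-B₂)²]
d = √[(120-52)² + (132-184)² + (14-27)²]
d = √[4624 + 2704 + 169]
d = √7497
d ≈ 86.59


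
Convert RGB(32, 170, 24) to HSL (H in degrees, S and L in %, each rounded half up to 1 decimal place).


Normalize: R'=32/255≈0.1255, G'=170/255≈0.6667, B'=24/255≈0.0941
Max=170/255, Min=24/255, Δ=Max-Min=146/255
L = (Max+Min)/2 = (170+24)/510 = 194/510 = 0.38039… → L = 38.0%
L ≤ 0.5 → S = Δ/(Max+Min) = 146/(170+24) = 146/194 = 0.75257… → S = 75.3%
(the 1/255 factors cancel in S and H, so raw channel differences can be used)
Max is G' → H = 60 × ((B-R)/Δ + 2) = 60 × ((24-32)/146 + 2)
  -8/146 + 2 = -0.0547… + 2 = 1.9452…
  H = 60 × 1.9452… = 116.712…° → H = 116.7°
= HSL(116.7°, 75.3%, 38.0%)


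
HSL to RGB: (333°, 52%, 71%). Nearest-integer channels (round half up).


H=333°, S=0.52, L=0.71
C = (1-|2L-1|)×S = (1-|0.42|)×0.52 = 0.3016
H' = H/60 = 333/60 ≈ 5.5500; X = C×(1-|H' mod 2 - 1|) = 0.13572
m = L - C/2 = 0.71 - 0.1508 = 0.5592
Sector ⌊H'⌋ = 5 → (R',G',B') = (0.3016, 0.0, 0.13572)
RGB = ((R'+m)×255, (G'+m)×255, (B'+m)×255) = (219.504, 142.596, 177.2046)
Round half up → RGB(220, 143, 177)


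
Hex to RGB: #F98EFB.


F9 → 249 (R)
8E → 142 (G)
FB → 251 (B)
= RGB(249, 142, 251)


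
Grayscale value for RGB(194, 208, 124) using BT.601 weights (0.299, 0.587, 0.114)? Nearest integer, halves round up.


Gray = 0.299×R + 0.587×G + 0.114×B
Gray = 0.299×194 + 0.587×208 + 0.114×124
Gray = 58.006 + 122.096 + 14.136
Gray = 194.238 → round half up → 194
Gray = 194


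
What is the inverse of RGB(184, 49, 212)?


Invert: (255-R, 255-G, 255-B)
R: 255-184 = 71
G: 255-49 = 206
B: 255-212 = 43
= RGB(71, 206, 43)


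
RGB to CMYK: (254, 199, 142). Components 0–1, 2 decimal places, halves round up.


R'=254/255≈0.9961, G'=199/255≈0.7804, B'=142/255≈0.5569
K = 1 - max(R',G',B') = 1 - 254/255 = 1/255 = 0.00392… → 0.00
(1-R'-K)/(1-K) simplifies to (max-R)/max with max = 254:
C = (254-254)/254 = 0/254 = 0 → 0.00
M = (254-199)/254 = 55/254 = 0.21653… → 0.22
Y = (254-142)/254 = 112/254 = 0.44094… → 0.44
= CMYK(0.00, 0.22, 0.44, 0.00)


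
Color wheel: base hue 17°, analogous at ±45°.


Base hue: 17°
Left analog: (17 - 45) mod 360 = 332°
Right analog: (17 + 45) mod 360 = 62°
Analogous hues = 332° and 62°


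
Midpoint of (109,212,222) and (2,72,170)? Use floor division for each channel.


Midpoint: each channel = ⌊(C₁+C₂)/2⌋
R: ⌊(109+2)/2⌋ = 55
G: ⌊(212+72)/2⌋ = 142
B: ⌊(222+170)/2⌋ = 196
= RGB(55, 142, 196)


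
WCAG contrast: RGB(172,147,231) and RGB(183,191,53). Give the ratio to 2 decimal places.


Linearize each sRGB channel c=v/255: c/12.92 if c ≤ 0.04045 else ((c+0.055)/1.055)^2.4
L = 0.2126×R_lin + 0.7152×G_lin + 0.0722×B_lin
Color 1 (172,147,231):
  R=172: 172/255≈0.6745 > 0.04045 → ((0.6745+0.055)/1.055)^2.4 ≈ 0.41254
  G=147: 147/255≈0.5765 > 0.04045 → ((0.5765+0.055)/1.055)^2.4 ≈ 0.29177
  B=231: 231/255≈0.9059 > 0.04045 → ((0.9059+0.055)/1.055)^2.4 ≈ 0.79910
  L1 = 0.2126×0.41254 + 0.7152×0.29177 + 0.0722×0.79910 ≈ 0.35408
Color 2 (183,191,53):
  R=183: 183/255≈0.7176 > 0.04045 → ((0.7176+0.055)/1.055)^2.4 ≈ 0.47353
  G=191: 191/255≈0.7490 > 0.04045 → ((0.7490+0.055)/1.055)^2.4 ≈ 0.52100
  B=53: 53/255≈0.2078 > 0.04045 → ((0.2078+0.055)/1.055)^2.4 ≈ 0.03560
  L2 = 0.2126×0.47353 + 0.7152×0.52100 + 0.0722×0.03560 ≈ 0.47586
Lighter = 0.47586, Darker = 0.35408
Ratio = (L_lighter + 0.05) / (L_darker + 0.05)
Ratio = (0.47586 + 0.05) / (0.35408 + 0.05) = 0.52586 / 0.40408 ≈ 1.3014
Ratio ≈ 1.30:1


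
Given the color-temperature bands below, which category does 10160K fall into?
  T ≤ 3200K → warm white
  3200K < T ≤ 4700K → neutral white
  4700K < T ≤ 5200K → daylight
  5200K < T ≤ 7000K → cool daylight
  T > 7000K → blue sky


Temperature: 10160K
10160K > 7000K → blue sky
Classification: blue sky


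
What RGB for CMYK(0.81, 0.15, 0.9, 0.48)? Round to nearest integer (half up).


R = 255 × (1-C) × (1-K) = 255 × 0.19 × 0.52 = 25.194 → 25
G = 255 × (1-M) × (1-K) = 255 × 0.85 × 0.52 = 112.71 → 113
B = 255 × (1-Y) × (1-K) = 255 × 0.10 × 0.52 = 13.26 → 13
= RGB(25, 113, 13)


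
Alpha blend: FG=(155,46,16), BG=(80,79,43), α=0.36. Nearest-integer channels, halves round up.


C = α×F + (1-α)×B, with 1-α = 0.64
R: 0.36×155 + 0.64×80 = 55.80 + 51.20 = 107.00 → 107
G: 0.36×46 + 0.64×79 = 16.56 + 50.56 = 67.12 → 67
B: 0.36×16 + 0.64×43 = 5.76 + 27.52 = 33.28 → 33
= RGB(107, 67, 33)


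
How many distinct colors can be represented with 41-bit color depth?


Colors = 2^bits = 2^41
= 2,199,023,255,552 colors


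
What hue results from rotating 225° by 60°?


New hue = (H + rotation) mod 360
New hue = (225 + 60) mod 360
= 285 mod 360
= 285°


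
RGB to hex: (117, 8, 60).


R = 117 → 75 (hex)
G = 8 → 08 (hex)
B = 60 → 3C (hex)
Hex = #75083C


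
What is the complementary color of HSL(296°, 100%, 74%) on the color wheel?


Complement = opposite side of color wheel = hue + 180°
H' = (296 + 180) mod 360 = 116°
S and L unchanged.
= HSL(116°, 100%, 74%)


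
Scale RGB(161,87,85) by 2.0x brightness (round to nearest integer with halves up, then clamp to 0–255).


Multiply each channel by 2.0, round half up, clamp to [0, 255]
R: 161×2.0 = 322 → clamp → 255
G: 87×2.0 = 174
B: 85×2.0 = 170
= RGB(255, 174, 170)


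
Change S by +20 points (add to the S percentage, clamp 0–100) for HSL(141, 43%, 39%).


Original S = 43%
Adjustment = +20 percentage points
New S = 43 + (20) = 63
Clamp to [0, 100] → 63
= HSL(141°, 63%, 39%)


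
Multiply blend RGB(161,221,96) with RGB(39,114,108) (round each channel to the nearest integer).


Multiply: C = A×B/255, rounded to nearest integer
R: 161×39/255 = 6279/255 ≈ 24.624 → 25
G: 221×114/255 = 25194/255 ≈ 98.800 → 99
B: 96×108/255 = 10368/255 ≈ 40.659 → 41
= RGB(25, 99, 41)


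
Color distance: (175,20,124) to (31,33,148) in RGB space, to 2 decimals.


d = √[(R₁-R₂)² + (G₁-G₂)² + (B₁-B₂)²]
d = √[(175-31)² + (20-33)² + (124-148)²]
d = √[20736 + 169 + 576]
d = √21481
d ≈ 146.56


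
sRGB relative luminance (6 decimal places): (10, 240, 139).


Linearize each channel (sRGB transfer function): c = v/255; c_lin = c/12.92 if c ≤ 0.04045, else ((c+0.055)/1.055)^2.4
  R: 10/255 ≈ 0.039216 ≤ 0.04045 → 0.039216/12.92 ≈ 0.003035
  G: 240/255 ≈ 0.941176 > 0.04045 → ((0.941176+0.055)/1.055)^2.4 ≈ 0.871367
  B: 139/255 ≈ 0.545098 > 0.04045 → ((0.545098+0.055)/1.055)^2.4 ≈ 0.258183
R_lin = 0.003035, G_lin = 0.871367, B_lin = 0.258183
L = 0.2126×R + 0.7152×G + 0.0722×B
L = 0.2126×0.003035 + 0.7152×0.871367 + 0.0722×0.258183
L ≈ 0.642488


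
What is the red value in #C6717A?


Color: #C6717A
R = C6 = 198
G = 71 = 113
B = 7A = 122
Red = 198


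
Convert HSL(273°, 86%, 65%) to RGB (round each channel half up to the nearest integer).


H=273°, S=0.86, L=0.65
C = (1-|2L-1|)×S = (1-|0.30|)×0.86 = 0.602
H' = H/60 = 273/60 ≈ 4.5500; X = C×(1-|H' mod 2 - 1|) = 0.3311
m = L - C/2 = 0.65 - 0.301 = 0.349
Sector ⌊H'⌋ = 4 → (R',G',B') = (0.3311, 0.0, 0.602)
RGB = ((R'+m)×255, (G'+m)×255, (B'+m)×255) = (173.4255, 88.995, 242.505)
Round half up → RGB(173, 89, 243)


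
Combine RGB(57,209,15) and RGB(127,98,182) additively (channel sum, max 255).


Additive: each channel = min(255, C₁+C₂)
R: 57+127 = 184 → 184
G: 209+98 = 307 → 255
B: 15+182 = 197 → 197
= RGB(184, 255, 197)


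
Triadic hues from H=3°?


Triadic: equally spaced at 120° intervals
H1 = 3°
H2 = (3 + 120) mod 360 = 123°
H3 = (3 + 240) mod 360 = 243°
Triadic = 3°, 123°, 243°


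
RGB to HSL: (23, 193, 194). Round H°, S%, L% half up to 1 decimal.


Normalize: R'=23/255≈0.0902, G'=193/255≈0.7569, B'=194/255≈0.7608
Max=194/255, Min=23/255, Δ=Max-Min=171/255
L = (Max+Min)/2 = (194+23)/510 = 217/510 = 0.42549… → L = 42.5%
L ≤ 0.5 → S = Δ/(Max+Min) = 171/(194+23) = 171/217 = 0.78801… → S = 78.8%
(the 1/255 factors cancel in S and H, so raw channel differences can be used)
Max is B' → H = 60 × ((R-G)/Δ + 4) = 60 × ((23-193)/171 + 4)
  -170/171 + 4 = -0.9941… + 4 = 3.0058…
  H = 60 × 3.0058… = 180.350…° → H = 180.4°
= HSL(180.4°, 78.8%, 42.5%)


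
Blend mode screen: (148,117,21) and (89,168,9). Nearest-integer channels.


Screen: C = 255 - (255-A)×(255-B)/255, rounded to nearest integer
R: 255 - (255-148)×(255-89)/255 = 255 - 17762/255 ≈ 255 - 69.655 = 185.345 → 185
G: 255 - (255-117)×(255-168)/255 = 255 - 12006/255 ≈ 255 - 47.082 = 207.918 → 208
B: 255 - (255-21)×(255-9)/255 = 255 - 57564/255 ≈ 255 - 225.741 = 29.259 → 29
= RGB(185, 208, 29)


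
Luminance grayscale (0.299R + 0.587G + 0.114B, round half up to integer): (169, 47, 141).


Gray = 0.299×R + 0.587×G + 0.114×B
Gray = 0.299×169 + 0.587×47 + 0.114×141
Gray = 50.531 + 27.589 + 16.074
Gray = 94.194 → round half up → 94
Gray = 94


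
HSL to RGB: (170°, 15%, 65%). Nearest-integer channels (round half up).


H=170°, S=0.15, L=0.65
C = (1-|2L-1|)×S = (1-|0.30|)×0.15 = 0.105
H' = H/60 = 170/60 ≈ 2.8333; X = C×(1-|H' mod 2 - 1|) = 0.0875
m = L - C/2 = 0.65 - 0.0525 = 0.5975
Sector ⌊H'⌋ = 2 → (R',G',B') = (0.0, 0.105, 0.0875)
RGB = ((R'+m)×255, (G'+m)×255, (B'+m)×255) = (152.3625, 179.1375, 174.675)
Round half up → RGB(152, 179, 175)


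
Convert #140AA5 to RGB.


14 → 20 (R)
0A → 10 (G)
A5 → 165 (B)
= RGB(20, 10, 165)


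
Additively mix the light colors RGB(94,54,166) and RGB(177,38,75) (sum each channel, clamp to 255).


Additive: each channel = min(255, C₁+C₂)
R: 94+177 = 271 → 255
G: 54+38 = 92 → 92
B: 166+75 = 241 → 241
= RGB(255, 92, 241)


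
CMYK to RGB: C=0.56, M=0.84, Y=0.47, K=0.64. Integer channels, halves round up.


R = 255 × (1-C) × (1-K) = 255 × 0.44 × 0.36 = 40.392 → 40
G = 255 × (1-M) × (1-K) = 255 × 0.16 × 0.36 = 14.688 → 15
B = 255 × (1-Y) × (1-K) = 255 × 0.53 × 0.36 = 48.654 → 49
= RGB(40, 15, 49)


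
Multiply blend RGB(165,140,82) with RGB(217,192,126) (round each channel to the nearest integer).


Multiply: C = A×B/255, rounded to nearest integer
R: 165×217/255 = 35805/255 ≈ 140.412 → 140
G: 140×192/255 = 26880/255 ≈ 105.412 → 105
B: 82×126/255 = 10332/255 ≈ 40.518 → 41
= RGB(140, 105, 41)


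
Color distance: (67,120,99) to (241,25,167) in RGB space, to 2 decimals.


d = √[(R₁-R₂)² + (G₁-G₂)² + (B₁-B₂)²]
d = √[(67-241)² + (120-25)² + (99-167)²]
d = √[30276 + 9025 + 4624]
d = √43925
d ≈ 209.58


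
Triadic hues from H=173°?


Triadic: equally spaced at 120° intervals
H1 = 173°
H2 = (173 + 120) mod 360 = 293°
H3 = (173 + 240) mod 360 = 53°
Triadic = 173°, 293°, 53°


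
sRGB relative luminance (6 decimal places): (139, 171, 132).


Linearize each channel (sRGB transfer function): c = v/255; c_lin = c/12.92 if c ≤ 0.04045, else ((c+0.055)/1.055)^2.4
  R: 139/255 ≈ 0.545098 > 0.04045 → ((0.545098+0.055)/1.055)^2.4 ≈ 0.258183
  G: 171/255 ≈ 0.670588 > 0.04045 → ((0.670588+0.055)/1.055)^2.4 ≈ 0.407240
  B: 132/255 ≈ 0.517647 > 0.04045 → ((0.517647+0.055)/1.055)^2.4 ≈ 0.230740
R_lin = 0.258183, G_lin = 0.407240, B_lin = 0.230740
L = 0.2126×R + 0.7152×G + 0.0722×B
L = 0.2126×0.258183 + 0.7152×0.407240 + 0.0722×0.230740
L ≈ 0.362807


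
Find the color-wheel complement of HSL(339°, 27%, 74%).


Complement = opposite side of color wheel = hue + 180°
H' = (339 + 180) mod 360 = 159°
S and L unchanged.
= HSL(159°, 27%, 74%)


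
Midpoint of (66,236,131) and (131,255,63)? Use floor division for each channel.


Midpoint: each channel = ⌊(C₁+C₂)/2⌋
R: ⌊(66+131)/2⌋ = 98
G: ⌊(236+255)/2⌋ = 245
B: ⌊(131+63)/2⌋ = 97
= RGB(98, 245, 97)


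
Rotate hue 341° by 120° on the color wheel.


New hue = (H + rotation) mod 360
New hue = (341 + 120) mod 360
= 461 mod 360
= 101°


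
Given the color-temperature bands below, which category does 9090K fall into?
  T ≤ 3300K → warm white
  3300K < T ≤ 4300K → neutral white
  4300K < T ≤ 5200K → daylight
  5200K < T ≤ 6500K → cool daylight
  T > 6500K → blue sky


Temperature: 9090K
9090K > 6500K → blue sky
Classification: blue sky


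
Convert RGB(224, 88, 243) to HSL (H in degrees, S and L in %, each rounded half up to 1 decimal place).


Normalize: R'=224/255≈0.8784, G'=88/255≈0.3451, B'=243/255≈0.9529
Max=243/255, Min=88/255, Δ=Max-Min=155/255
L = (Max+Min)/2 = (243+88)/510 = 331/510 = 0.64901… → L = 64.9%
L > 0.5 → S = Δ/(2-Max-Min) = 155/(510-243-88) = 155/179 = 0.86592… → S = 86.6%
(the 1/255 factors cancel in S and H, so raw channel differences can be used)
Max is B' → H = 60 × ((R-G)/Δ + 4) = 60 × ((224-88)/155 + 4)
  136/155 + 4 = 0.8774… + 4 = 4.8774…
  H = 60 × 4.8774… = 292.645…° → H = 292.6°
= HSL(292.6°, 86.6%, 64.9%)


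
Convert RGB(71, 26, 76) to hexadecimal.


R = 71 → 47 (hex)
G = 26 → 1A (hex)
B = 76 → 4C (hex)
Hex = #471A4C


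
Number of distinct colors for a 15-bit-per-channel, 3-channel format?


Total bits = 15 bits/channel × 3 channels = 45 bits
Distinct colors = 2^45
= 35,184,372,088,832 colors


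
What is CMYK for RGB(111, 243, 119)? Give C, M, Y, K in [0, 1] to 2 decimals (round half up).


R'=111/255≈0.4353, G'=243/255≈0.9529, B'=119/255≈0.4667
K = 1 - max(R',G',B') = 1 - 243/255 = 12/255 = 0.04705… → 0.05
(1-R'-K)/(1-K) simplifies to (max-R)/max with max = 243:
C = (243-111)/243 = 132/243 = 0.54320… → 0.54
M = (243-243)/243 = 0/243 = 0 → 0.00
Y = (243-119)/243 = 124/243 = 0.51028… → 0.51
= CMYK(0.54, 0.00, 0.51, 0.05)


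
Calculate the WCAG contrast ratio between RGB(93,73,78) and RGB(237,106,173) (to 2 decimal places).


Linearize each sRGB channel c=v/255: c/12.92 if c ≤ 0.04045 else ((c+0.055)/1.055)^2.4
L = 0.2126×R_lin + 0.7152×G_lin + 0.0722×B_lin
Color 1 (93,73,78):
  R=93: 93/255≈0.3647 > 0.04045 → ((0.3647+0.055)/1.055)^2.4 ≈ 0.10946
  G=73: 73/255≈0.2863 > 0.04045 → ((0.2863+0.055)/1.055)^2.4 ≈ 0.06663
  B=78: 78/255≈0.3059 > 0.04045 → ((0.3059+0.055)/1.055)^2.4 ≈ 0.07619
  L1 = 0.2126×0.10946 + 0.7152×0.06663 + 0.0722×0.07619 ≈ 0.07642
Color 2 (237,106,173):
  R=237: 237/255≈0.9294 > 0.04045 → ((0.9294+0.055)/1.055)^2.4 ≈ 0.84687
  G=106: 106/255≈0.4157 > 0.04045 → ((0.4157+0.055)/1.055)^2.4 ≈ 0.14413
  B=173: 173/255≈0.6784 > 0.04045 → ((0.6784+0.055)/1.055)^2.4 ≈ 0.41789
  L2 = 0.2126×0.84687 + 0.7152×0.14413 + 0.0722×0.41789 ≈ 0.31330
Lighter = 0.31330, Darker = 0.07642
Ratio = (L_lighter + 0.05) / (L_darker + 0.05)
Ratio = (0.31330 + 0.05) / (0.07642 + 0.05) = 0.36330 / 0.12642 ≈ 2.8737
Ratio ≈ 2.87:1


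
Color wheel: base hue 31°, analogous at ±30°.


Base hue: 31°
Left analog: (31 - 30) mod 360 = 1°
Right analog: (31 + 30) mod 360 = 61°
Analogous hues = 1° and 61°


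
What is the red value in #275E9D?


Color: #275E9D
R = 27 = 39
G = 5E = 94
B = 9D = 157
Red = 39


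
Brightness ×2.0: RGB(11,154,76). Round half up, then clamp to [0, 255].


Multiply each channel by 2.0, round half up, clamp to [0, 255]
R: 11×2.0 = 22
G: 154×2.0 = 308 → clamp → 255
B: 76×2.0 = 152
= RGB(22, 255, 152)


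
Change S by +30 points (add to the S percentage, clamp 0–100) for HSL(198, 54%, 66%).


Original S = 54%
Adjustment = +30 percentage points
New S = 54 + (30) = 84
Clamp to [0, 100] → 84
= HSL(198°, 84%, 66%)


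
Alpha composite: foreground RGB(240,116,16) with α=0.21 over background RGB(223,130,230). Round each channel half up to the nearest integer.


C = α×F + (1-α)×B, with 1-α = 0.79
R: 0.21×240 + 0.79×223 = 50.40 + 176.17 = 226.57 → 227
G: 0.21×116 + 0.79×130 = 24.36 + 102.70 = 127.06 → 127
B: 0.21×16 + 0.79×230 = 3.36 + 181.70 = 185.06 → 185
= RGB(227, 127, 185)


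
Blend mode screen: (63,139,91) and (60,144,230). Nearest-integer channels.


Screen: C = 255 - (255-A)×(255-B)/255, rounded to nearest integer
R: 255 - (255-63)×(255-60)/255 = 255 - 37440/255 ≈ 255 - 146.824 = 108.176 → 108
G: 255 - (255-139)×(255-144)/255 = 255 - 12876/255 ≈ 255 - 50.494 = 204.506 → 205
B: 255 - (255-91)×(255-230)/255 = 255 - 4100/255 ≈ 255 - 16.078 = 238.922 → 239
= RGB(108, 205, 239)


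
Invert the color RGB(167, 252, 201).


Invert: (255-R, 255-G, 255-B)
R: 255-167 = 88
G: 255-252 = 3
B: 255-201 = 54
= RGB(88, 3, 54)


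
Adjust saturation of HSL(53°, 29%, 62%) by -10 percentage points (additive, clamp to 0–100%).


Original S = 29%
Adjustment = -10 percentage points
New S = 29 + (-10) = 19
Clamp to [0, 100] → 19
= HSL(53°, 19%, 62%)


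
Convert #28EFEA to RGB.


28 → 40 (R)
EF → 239 (G)
EA → 234 (B)
= RGB(40, 239, 234)


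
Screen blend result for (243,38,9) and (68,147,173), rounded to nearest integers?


Screen: C = 255 - (255-A)×(255-B)/255, rounded to nearest integer
R: 255 - (255-243)×(255-68)/255 = 255 - 2244/255 ≈ 255 - 8.800 = 246.200 → 246
G: 255 - (255-38)×(255-147)/255 = 255 - 23436/255 ≈ 255 - 91.906 = 163.094 → 163
B: 255 - (255-9)×(255-173)/255 = 255 - 20172/255 ≈ 255 - 79.106 = 175.894 → 176
= RGB(246, 163, 176)


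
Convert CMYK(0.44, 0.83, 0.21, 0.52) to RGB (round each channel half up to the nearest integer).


R = 255 × (1-C) × (1-K) = 255 × 0.56 × 0.48 = 68.544 → 69
G = 255 × (1-M) × (1-K) = 255 × 0.17 × 0.48 = 20.808 → 21
B = 255 × (1-Y) × (1-K) = 255 × 0.79 × 0.48 = 96.696 → 97
= RGB(69, 21, 97)


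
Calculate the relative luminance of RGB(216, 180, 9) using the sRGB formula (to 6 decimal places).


Linearize each channel (sRGB transfer function): c = v/255; c_lin = c/12.92 if c ≤ 0.04045, else ((c+0.055)/1.055)^2.4
  R: 216/255 ≈ 0.847059 > 0.04045 → ((0.847059+0.055)/1.055)^2.4 ≈ 0.686685
  G: 180/255 ≈ 0.705882 > 0.04045 → ((0.705882+0.055)/1.055)^2.4 ≈ 0.456411
  B: 9/255 ≈ 0.035294 ≤ 0.04045 → 0.035294/12.92 ≈ 0.002732
R_lin = 0.686685, G_lin = 0.456411, B_lin = 0.002732
L = 0.2126×R + 0.7152×G + 0.0722×B
L = 0.2126×0.686685 + 0.7152×0.456411 + 0.0722×0.002732
L ≈ 0.472612


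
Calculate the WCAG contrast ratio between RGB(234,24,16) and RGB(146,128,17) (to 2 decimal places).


Linearize each sRGB channel c=v/255: c/12.92 if c ≤ 0.04045 else ((c+0.055)/1.055)^2.4
L = 0.2126×R_lin + 0.7152×G_lin + 0.0722×B_lin
Color 1 (234,24,16):
  R=234: 234/255≈0.9176 > 0.04045 → ((0.9176+0.055)/1.055)^2.4 ≈ 0.82279
  G=24: 24/255≈0.0941 > 0.04045 → ((0.0941+0.055)/1.055)^2.4 ≈ 0.00913
  B=16: 16/255≈0.0627 > 0.04045 → ((0.0627+0.055)/1.055)^2.4 ≈ 0.00518
  L1 = 0.2126×0.82279 + 0.7152×0.00913 + 0.0722×0.00518 ≈ 0.18183
Color 2 (146,128,17):
  R=146: 146/255≈0.5725 > 0.04045 → ((0.5725+0.055)/1.055)^2.4 ≈ 0.28744
  G=128: 128/255≈0.5020 > 0.04045 → ((0.5020+0.055)/1.055)^2.4 ≈ 0.21586
  B=17: 17/255≈0.0667 > 0.04045 → ((0.0667+0.055)/1.055)^2.4 ≈ 0.00561
  L2 = 0.2126×0.28744 + 0.7152×0.21586 + 0.0722×0.00561 ≈ 0.21590
Lighter = 0.21590, Darker = 0.18183
Ratio = (L_lighter + 0.05) / (L_darker + 0.05)
Ratio = (0.21590 + 0.05) / (0.18183 + 0.05) = 0.26590 / 0.23183 ≈ 1.1469
Ratio ≈ 1.15:1


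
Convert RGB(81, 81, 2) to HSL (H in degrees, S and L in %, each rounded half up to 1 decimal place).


Normalize: R'=81/255≈0.3176, G'=81/255≈0.3176, B'=2/255≈0.0078
Max=81/255, Min=2/255, Δ=Max-Min=79/255
L = (Max+Min)/2 = (81+2)/510 = 83/510 = 0.16274… → L = 16.3%
L ≤ 0.5 → S = Δ/(Max+Min) = 79/(81+2) = 79/83 = 0.95180… → S = 95.2%
(the 1/255 factors cancel in S and H, so raw channel differences can be used)
Max is R' → H = 60 × (((G-B)/Δ) mod 6) = 60 × (((81-2)/79) mod 6)
  79/79 = 1
  H = 60 × 1 = 60° → H = 60.0°
= HSL(60.0°, 95.2%, 16.3%)


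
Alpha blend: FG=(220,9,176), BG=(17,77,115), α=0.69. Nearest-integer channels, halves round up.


C = α×F + (1-α)×B, with 1-α = 0.31
R: 0.69×220 + 0.31×17 = 151.80 + 5.27 = 157.07 → 157
G: 0.69×9 + 0.31×77 = 6.21 + 23.87 = 30.08 → 30
B: 0.69×176 + 0.31×115 = 121.44 + 35.65 = 157.09 → 157
= RGB(157, 30, 157)


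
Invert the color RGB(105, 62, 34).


Invert: (255-R, 255-G, 255-B)
R: 255-105 = 150
G: 255-62 = 193
B: 255-34 = 221
= RGB(150, 193, 221)


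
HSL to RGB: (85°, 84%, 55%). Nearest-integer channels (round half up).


H=85°, S=0.84, L=0.55
C = (1-|2L-1|)×S = (1-|0.10|)×0.84 = 0.756
H' = H/60 = 85/60 ≈ 1.4167; X = C×(1-|H' mod 2 - 1|) = 0.441
m = L - C/2 = 0.55 - 0.378 = 0.172
Sector ⌊H'⌋ = 1 → (R',G',B') = (0.441, 0.756, 0.0)
RGB = ((R'+m)×255, (G'+m)×255, (B'+m)×255) = (156.315, 236.64, 43.86)
Round half up → RGB(156, 237, 44)


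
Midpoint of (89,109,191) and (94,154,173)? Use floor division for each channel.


Midpoint: each channel = ⌊(C₁+C₂)/2⌋
R: ⌊(89+94)/2⌋ = 91
G: ⌊(109+154)/2⌋ = 131
B: ⌊(191+173)/2⌋ = 182
= RGB(91, 131, 182)


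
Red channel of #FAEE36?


Color: #FAEE36
R = FA = 250
G = EE = 238
B = 36 = 54
Red = 250


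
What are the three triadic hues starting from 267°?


Triadic: equally spaced at 120° intervals
H1 = 267°
H2 = (267 + 120) mod 360 = 27°
H3 = (267 + 240) mod 360 = 147°
Triadic = 267°, 27°, 147°


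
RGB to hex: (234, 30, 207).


R = 234 → EA (hex)
G = 30 → 1E (hex)
B = 207 → CF (hex)
Hex = #EA1ECF


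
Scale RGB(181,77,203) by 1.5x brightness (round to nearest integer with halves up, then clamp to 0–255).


Multiply each channel by 1.5, round half up, clamp to [0, 255]
R: 181×1.5 = 271.5 → round → 272 → clamp → 255
G: 77×1.5 = 115.5 → round → 116
B: 203×1.5 = 304.5 → round → 305 → clamp → 255
= RGB(255, 116, 255)


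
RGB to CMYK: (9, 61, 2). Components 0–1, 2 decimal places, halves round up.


R'=9/255≈0.0353, G'=61/255≈0.2392, B'=2/255≈0.0078
K = 1 - max(R',G',B') = 1 - 61/255 = 194/255 = 0.76078… → 0.76
(1-R'-K)/(1-K) simplifies to (max-R)/max with max = 61:
C = (61-9)/61 = 52/61 = 0.85245… → 0.85
M = (61-61)/61 = 0/61 = 0 → 0.00
Y = (61-2)/61 = 59/61 = 0.96721… → 0.97
= CMYK(0.85, 0.00, 0.97, 0.76)


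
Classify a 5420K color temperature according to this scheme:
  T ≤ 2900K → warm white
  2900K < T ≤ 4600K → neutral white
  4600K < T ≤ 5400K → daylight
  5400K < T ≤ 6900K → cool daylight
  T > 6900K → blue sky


Temperature: 5420K
5400K < 5420K ≤ 6900K → cool daylight
Classification: cool daylight


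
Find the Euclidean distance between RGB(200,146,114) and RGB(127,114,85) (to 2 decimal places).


d = √[(R₁-R₂)² + (G₁-G₂)² + (B₁-B₂)²]
d = √[(200-127)² + (146-114)² + (114-85)²]
d = √[5329 + 1024 + 841]
d = √7194
d ≈ 84.82


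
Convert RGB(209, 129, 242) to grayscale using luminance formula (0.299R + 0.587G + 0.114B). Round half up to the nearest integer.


Gray = 0.299×R + 0.587×G + 0.114×B
Gray = 0.299×209 + 0.587×129 + 0.114×242
Gray = 62.491 + 75.723 + 27.588
Gray = 165.802 → round half up → 166
Gray = 166


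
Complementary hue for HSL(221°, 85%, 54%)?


Complement = opposite side of color wheel = hue + 180°
H' = (221 + 180) mod 360 = 41°
S and L unchanged.
= HSL(41°, 85%, 54%)


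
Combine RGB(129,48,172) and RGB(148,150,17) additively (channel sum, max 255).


Additive: each channel = min(255, C₁+C₂)
R: 129+148 = 277 → 255
G: 48+150 = 198 → 198
B: 172+17 = 189 → 189
= RGB(255, 198, 189)


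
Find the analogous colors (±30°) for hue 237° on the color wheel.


Base hue: 237°
Left analog: (237 - 30) mod 360 = 207°
Right analog: (237 + 30) mod 360 = 267°
Analogous hues = 207° and 267°


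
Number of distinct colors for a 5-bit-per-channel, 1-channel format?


Total bits = 5 bits/channel × 1 channels = 5 bits
Distinct colors = 2^5
= 32 colors


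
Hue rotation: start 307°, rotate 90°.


New hue = (H + rotation) mod 360
New hue = (307 + 90) mod 360
= 397 mod 360
= 37°


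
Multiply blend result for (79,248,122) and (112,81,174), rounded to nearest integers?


Multiply: C = A×B/255, rounded to nearest integer
R: 79×112/255 = 8848/255 ≈ 34.698 → 35
G: 248×81/255 = 20088/255 ≈ 78.776 → 79
B: 122×174/255 = 21228/255 ≈ 83.247 → 83
= RGB(35, 79, 83)


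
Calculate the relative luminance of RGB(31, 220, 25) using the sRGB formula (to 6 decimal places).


Linearize each channel (sRGB transfer function): c = v/255; c_lin = c/12.92 if c ≤ 0.04045, else ((c+0.055)/1.055)^2.4
  R: 31/255 ≈ 0.121569 > 0.04045 → ((0.121569+0.055)/1.055)^2.4 ≈ 0.013702
  G: 220/255 ≈ 0.862745 > 0.04045 → ((0.862745+0.055)/1.055)^2.4 ≈ 0.715694
  B: 25/255 ≈ 0.098039 > 0.04045 → ((0.098039+0.055)/1.055)^2.4 ≈ 0.009721
R_lin = 0.013702, G_lin = 0.715694, B_lin = 0.009721
L = 0.2126×R + 0.7152×G + 0.0722×B
L = 0.2126×0.013702 + 0.7152×0.715694 + 0.0722×0.009721
L ≈ 0.515479


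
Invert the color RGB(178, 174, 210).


Invert: (255-R, 255-G, 255-B)
R: 255-178 = 77
G: 255-174 = 81
B: 255-210 = 45
= RGB(77, 81, 45)


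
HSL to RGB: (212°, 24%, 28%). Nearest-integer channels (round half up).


H=212°, S=0.24, L=0.28
C = (1-|2L-1|)×S = (1-|-0.44|)×0.24 = 0.1344
H' = H/60 = 212/60 ≈ 3.5333; X = C×(1-|H' mod 2 - 1|) = 0.06272
m = L - C/2 = 0.28 - 0.0672 = 0.2128
Sector ⌊H'⌋ = 3 → (R',G',B') = (0.0, 0.06272, 0.1344)
RGB = ((R'+m)×255, (G'+m)×255, (B'+m)×255) = (54.264, 70.2576, 88.536)
Round half up → RGB(54, 70, 89)


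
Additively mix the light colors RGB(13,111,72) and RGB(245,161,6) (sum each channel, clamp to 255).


Additive: each channel = min(255, C₁+C₂)
R: 13+245 = 258 → 255
G: 111+161 = 272 → 255
B: 72+6 = 78 → 78
= RGB(255, 255, 78)


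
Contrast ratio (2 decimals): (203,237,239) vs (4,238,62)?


Linearize each sRGB channel c=v/255: c/12.92 if c ≤ 0.04045 else ((c+0.055)/1.055)^2.4
L = 0.2126×R_lin + 0.7152×G_lin + 0.0722×B_lin
Color 1 (203,237,239):
  R=203: 203/255≈0.7961 > 0.04045 → ((0.7961+0.055)/1.055)^2.4 ≈ 0.59720
  G=237: 237/255≈0.9294 > 0.04045 → ((0.9294+0.055)/1.055)^2.4 ≈ 0.84687
  B=239: 239/255≈0.9373 > 0.04045 → ((0.9373+0.055)/1.055)^2.4 ≈ 0.86316
  L1 = 0.2126×0.59720 + 0.7152×0.84687 + 0.0722×0.86316 ≈ 0.79497
Color 2 (4,238,62):
  R=4: 4/255≈0.0157 ≤ 0.04045 → 0.0157/12.92 ≈ 0.00121
  G=238: 238/255≈0.9333 > 0.04045 → ((0.9333+0.055)/1.055)^2.4 ≈ 0.85499
  B=62: 62/255≈0.2431 > 0.04045 → ((0.2431+0.055)/1.055)^2.4 ≈ 0.04817
  L2 = 0.2126×0.00121 + 0.7152×0.85499 + 0.0722×0.04817 ≈ 0.61523
Lighter = 0.79497, Darker = 0.61523
Ratio = (L_lighter + 0.05) / (L_darker + 0.05)
Ratio = (0.79497 + 0.05) / (0.61523 + 0.05) = 0.84497 / 0.66523 ≈ 1.2702
Ratio ≈ 1.27:1


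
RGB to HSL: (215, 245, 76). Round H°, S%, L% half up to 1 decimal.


Normalize: R'=215/255≈0.8431, G'=245/255≈0.9608, B'=76/255≈0.2980
Max=245/255, Min=76/255, Δ=Max-Min=169/255
L = (Max+Min)/2 = (245+76)/510 = 321/510 = 0.62941… → L = 62.9%
L > 0.5 → S = Δ/(2-Max-Min) = 169/(510-245-76) = 169/189 = 0.89417… → S = 89.4%
(the 1/255 factors cancel in S and H, so raw channel differences can be used)
Max is G' → H = 60 × ((B-R)/Δ + 2) = 60 × ((76-215)/169 + 2)
  -139/169 + 2 = -0.8224… + 2 = 1.1775…
  H = 60 × 1.1775… = 70.650…° → H = 70.7°
= HSL(70.7°, 89.4%, 62.9%)


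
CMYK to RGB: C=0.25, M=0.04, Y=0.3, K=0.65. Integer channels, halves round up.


R = 255 × (1-C) × (1-K) = 255 × 0.75 × 0.35 = 66.9375 → 67
G = 255 × (1-M) × (1-K) = 255 × 0.96 × 0.35 = 85.68 → 86
B = 255 × (1-Y) × (1-K) = 255 × 0.70 × 0.35 = 62.475 → 62
= RGB(67, 86, 62)


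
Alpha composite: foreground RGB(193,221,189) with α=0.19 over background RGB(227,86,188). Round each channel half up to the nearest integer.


C = α×F + (1-α)×B, with 1-α = 0.81
R: 0.19×193 + 0.81×227 = 36.67 + 183.87 = 220.54 → 221
G: 0.19×221 + 0.81×86 = 41.99 + 69.66 = 111.65 → 112
B: 0.19×189 + 0.81×188 = 35.91 + 152.28 = 188.19 → 188
= RGB(221, 112, 188)


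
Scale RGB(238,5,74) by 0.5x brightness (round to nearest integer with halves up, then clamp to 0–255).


Multiply each channel by 0.5, round half up, clamp to [0, 255]
R: 238×0.5 = 119
G: 5×0.5 = 2.5 → round → 3
B: 74×0.5 = 37
= RGB(119, 3, 37)


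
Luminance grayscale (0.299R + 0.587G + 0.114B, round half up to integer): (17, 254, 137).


Gray = 0.299×R + 0.587×G + 0.114×B
Gray = 0.299×17 + 0.587×254 + 0.114×137
Gray = 5.083 + 149.098 + 15.618
Gray = 169.799 → round half up → 170
Gray = 170


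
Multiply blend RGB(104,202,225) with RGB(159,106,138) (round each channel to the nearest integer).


Multiply: C = A×B/255, rounded to nearest integer
R: 104×159/255 = 16536/255 ≈ 64.847 → 65
G: 202×106/255 = 21412/255 ≈ 83.969 → 84
B: 225×138/255 = 31050/255 ≈ 121.765 → 122
= RGB(65, 84, 122)


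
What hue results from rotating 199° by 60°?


New hue = (H + rotation) mod 360
New hue = (199 + 60) mod 360
= 259 mod 360
= 259°


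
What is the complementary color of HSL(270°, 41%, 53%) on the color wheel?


Complement = opposite side of color wheel = hue + 180°
H' = (270 + 180) mod 360 = 90°
S and L unchanged.
= HSL(90°, 41%, 53%)


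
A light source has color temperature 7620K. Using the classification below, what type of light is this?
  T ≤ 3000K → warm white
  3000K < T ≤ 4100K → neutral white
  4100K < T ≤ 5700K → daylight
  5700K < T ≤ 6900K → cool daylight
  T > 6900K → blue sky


Temperature: 7620K
7620K > 6900K → blue sky
Classification: blue sky
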